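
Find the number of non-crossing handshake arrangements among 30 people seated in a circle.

9694845

Non-crossing handshake pairings of 2n people are counted by C_n; 30 people gives n = 15.
C_15 = 9694845.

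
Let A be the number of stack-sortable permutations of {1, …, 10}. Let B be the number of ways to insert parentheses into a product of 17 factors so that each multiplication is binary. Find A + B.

35374466

By Knuth's characterisation, the stack-sortable permutations of length 10 are the 231-avoiders, numbering C_10. So A = C_10 = 16796.
Bracketing 17 factors into binary products is counted by C_{17−1} = C_16. So B = C_16 = 35357670.
A + B = 16796 + 35357670 = 35374466.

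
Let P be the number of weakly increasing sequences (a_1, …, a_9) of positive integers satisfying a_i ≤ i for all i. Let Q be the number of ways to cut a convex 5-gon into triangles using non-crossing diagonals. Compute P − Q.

4857

Weakly increasing sequences with a_i ≤ i biject with Dyck paths of semilength 9, so there are C_9. So P = C_9 = 4862.
The number of triangulations of a 5-gon is the Catalan number C_3 (index = sides − 2). So Q = C_3 = 5.
P − Q = 4862 − 5 = 4857.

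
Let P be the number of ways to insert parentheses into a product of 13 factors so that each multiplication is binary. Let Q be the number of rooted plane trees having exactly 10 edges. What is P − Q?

191216

Parenthesizations of m factors correspond to full binary trees with m leaves, counted by C_{m−1}; m = 13 gives C_12. So P = C_12 = 208012.
Rooted ordered trees with n edges are counted by C_n; here n = 10. So Q = C_10 = 16796.
P − Q = 208012 − 16796 = 191216.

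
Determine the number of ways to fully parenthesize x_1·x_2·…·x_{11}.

16796

Bracketing 11 factors into binary products is counted by C_{11−1} = C_10.
C_10 = C(20,10)/11 = 184756/11 = 16796.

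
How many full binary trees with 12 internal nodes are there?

208012

Full binary trees with n internal nodes are counted by C_n; here n = 12.
C_12 = 208012.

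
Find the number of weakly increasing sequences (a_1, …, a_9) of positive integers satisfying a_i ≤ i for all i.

4862

Weakly increasing sequences with a_i ≤ i biject with Dyck paths of semilength 9, so there are C_9.
C_9 = C(18,9)/10 = 48620/10 = 4862.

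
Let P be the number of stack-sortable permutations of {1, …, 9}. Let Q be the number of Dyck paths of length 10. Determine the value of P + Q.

4904

Stack-sortable permutations are exactly the 231-avoiding ones, counted by C_n; here n = 9. So P = C_9 = 4862.
Paths of 5 up- and 5 down-steps that never dip below the axis are Dyck paths; their count is C_5. So Q = C_5 = 42.
P + Q = 4862 + 42 = 4904.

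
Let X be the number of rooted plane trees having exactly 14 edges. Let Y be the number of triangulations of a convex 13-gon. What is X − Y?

2615654

A rooted plane tree with 14 edges has 15 nodes, and the count is C_14. So X = C_14 = 2674440.
Triangulations of a convex m-gon are counted by C_{m−2}; with m = 13 this is C_11. So Y = C_11 = 58786.
X − Y = 2674440 − 58786 = 2615654.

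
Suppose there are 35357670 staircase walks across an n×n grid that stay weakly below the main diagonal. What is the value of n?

16

Such diagonal-avoiding paths in an n×n grid are counted by C_n, and C_16 = 35357670.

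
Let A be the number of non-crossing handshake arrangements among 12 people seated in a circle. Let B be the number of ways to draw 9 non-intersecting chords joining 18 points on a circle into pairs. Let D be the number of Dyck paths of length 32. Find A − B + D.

Non-crossing handshake pairings of 2n people are counted by C_n; 12 people gives n = 6. So A = C_6 = 132.
Pairing 18 circle points by 9 non-crossing chords gives C_9 matchings. So B = C_9 = 4862.
Dyck paths of semilength n (length 2n) are counted by C_n; here n = 16. So D = C_16 = 35357670.
A − B + D = 132 − 4862 + 35357670 = 35352940.

35352940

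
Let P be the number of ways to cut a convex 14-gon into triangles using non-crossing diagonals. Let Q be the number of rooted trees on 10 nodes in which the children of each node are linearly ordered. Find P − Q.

A convex 14-gon is triangulated into 12 triangles, and the number of such triangulations is the Catalan number C_{14−2} = C_12. So P = C_12 = 208012.
Rooted ordered (plane) trees on m nodes have m−1 edges and are counted by C_{m−1}; m = 10 gives C_9. So Q = C_9 = 4862.
P − Q = 208012 − 4862 = 203150.

203150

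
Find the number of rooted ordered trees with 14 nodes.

742900

A rooted plane tree on 14 nodes has 13 edges, and such trees are counted by C_13.
C_13 = C(26,13)/14 = 10400600/14 = 742900.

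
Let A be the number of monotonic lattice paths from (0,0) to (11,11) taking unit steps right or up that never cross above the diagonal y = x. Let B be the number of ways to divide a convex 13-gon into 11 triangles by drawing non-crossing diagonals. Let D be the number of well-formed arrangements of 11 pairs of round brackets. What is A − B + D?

58786

Sub-diagonal monotone paths from (0,0) to (11,11) biject with Dyck paths of semilength 11, giving C_11. So A = C_11 = 58786.
Triangulations of a convex m-gon are counted by C_{m−2}; with m = 13 this is C_11. So B = C_11 = 58786.
A balanced arrangement of 11 bracket pairs is a Dyck word of semilength 11, so the count is C_11. So D = C_11 = 58786.
A − B + D = 58786 − 58786 + 58786 = 58786.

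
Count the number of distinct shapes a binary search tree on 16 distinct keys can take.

35357670

Binary trees (left/right distinguished) on n nodes are counted by C_n; here n = 16.
C_16 = C(32,16)/17 = 601080390/17 = 35357670.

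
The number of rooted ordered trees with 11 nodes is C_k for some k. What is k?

10

A rooted plane tree on 11 nodes has 10 edges, and such trees are counted by C_10.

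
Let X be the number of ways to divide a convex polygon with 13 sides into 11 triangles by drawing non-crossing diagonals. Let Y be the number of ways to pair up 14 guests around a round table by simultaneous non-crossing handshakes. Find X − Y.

58357

The number of triangulations of a 13-gon is the Catalan number C_11 (index = sides − 2). So X = C_11 = 58786.
Non-crossing handshake pairings of 2n people are counted by C_n; 14 people gives n = 7. So Y = C_7 = 429.
X − Y = 58786 − 429 = 58357.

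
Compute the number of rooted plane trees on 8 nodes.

Rooted ordered (plane) trees on m nodes have m−1 edges and are counted by C_{m−1}; m = 8 gives C_7.
C_7 = 429.

429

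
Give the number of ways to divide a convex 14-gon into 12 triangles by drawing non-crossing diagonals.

208012

Triangulations of a convex m-gon are counted by C_{m−2}; with m = 14 this is C_12.
C_12 = C(24,12)/13 = 2704156/13 = 208012.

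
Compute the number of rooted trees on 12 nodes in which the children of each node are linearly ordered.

58786

A rooted plane tree on 12 nodes has 11 edges, and such trees are counted by C_11.
C_11 = C(22,11)/12 = 705432/12 = 58786.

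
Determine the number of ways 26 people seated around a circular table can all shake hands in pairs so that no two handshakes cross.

742900

With 26 = 2·13 people, non-crossing handshake pairings are non-crossing perfect matchings on a circle, counted by C_13.
C_13 = C(26,13)/14 = 10400600/14 = 742900.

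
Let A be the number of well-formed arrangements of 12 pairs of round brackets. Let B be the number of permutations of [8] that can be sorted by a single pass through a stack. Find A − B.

206582

With 12 pairs the number of balanced bracket strings is the Catalan number C_12. So A = C_12 = 208012.
By Knuth's characterisation, the stack-sortable permutations of length 8 are the 231-avoiders, numbering C_8. So B = C_8 = 1430.
A − B = 208012 − 1430 = 206582.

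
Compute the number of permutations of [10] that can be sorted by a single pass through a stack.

By Knuth's characterisation, the stack-sortable permutations of length 10 are the 231-avoiders, numbering C_10.
C_10 = C(20,10)/11 = 184756/11 = 16796.

16796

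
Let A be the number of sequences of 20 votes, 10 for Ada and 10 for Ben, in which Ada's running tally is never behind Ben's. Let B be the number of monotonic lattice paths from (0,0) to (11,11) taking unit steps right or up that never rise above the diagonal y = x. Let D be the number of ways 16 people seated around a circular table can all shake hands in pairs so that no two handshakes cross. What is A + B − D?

74152

Ballot sequences with n votes each where one side never trails are Dyck words, counted by C_n; here n = 10. So A = C_10 = 16796.
Sub-diagonal monotone paths from (0,0) to (11,11) biject with Dyck paths of semilength 11, giving C_11. So B = C_11 = 58786.
With 16 = 2·8 people, non-crossing handshake pairings are non-crossing perfect matchings on a circle, counted by C_8. So D = C_8 = 1430.
A + B − D = 16796 + 58786 − 1430 = 74152.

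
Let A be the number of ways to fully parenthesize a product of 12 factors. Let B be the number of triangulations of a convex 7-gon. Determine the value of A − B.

Parenthesizations of m factors correspond to full binary trees with m leaves, counted by C_{m−1}; m = 12 gives C_11. So A = C_11 = 58786.
A convex 7-gon is triangulated into 5 triangles, and the number of such triangulations is the Catalan number C_{7−2} = C_5. So B = C_5 = 42.
A − B = 58786 − 42 = 58744.

58744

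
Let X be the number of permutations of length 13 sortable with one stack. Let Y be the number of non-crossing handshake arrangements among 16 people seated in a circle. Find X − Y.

By Knuth's characterisation, the stack-sortable permutations of length 13 are the 231-avoiders, numbering C_13. So X = C_13 = 742900.
With 16 = 2·8 people, non-crossing handshake pairings are non-crossing perfect matchings on a circle, counted by C_8. So Y = C_8 = 1430.
X − Y = 742900 − 1430 = 741470.

741470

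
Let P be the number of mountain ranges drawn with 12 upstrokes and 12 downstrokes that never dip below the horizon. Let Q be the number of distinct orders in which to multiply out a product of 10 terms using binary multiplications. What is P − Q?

203150

A Dyck path with 12 up-steps and 12 down-steps has semilength 12, so there are C_12 of them. So P = C_12 = 208012.
Parenthesizations of m factors correspond to full binary trees with m leaves, counted by C_{m−1}; m = 10 gives C_9. So Q = C_9 = 4862.
P − Q = 208012 − 4862 = 203150.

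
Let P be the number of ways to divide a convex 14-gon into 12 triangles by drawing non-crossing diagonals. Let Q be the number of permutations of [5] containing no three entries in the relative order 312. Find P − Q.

207970

The number of triangulations of a 14-gon is the Catalan number C_12 (index = sides − 2). So P = C_12 = 208012.
For any fixed pattern of length 3, the pattern-avoiding permutations of [5] number C_5. So Q = C_5 = 42.
P − Q = 208012 − 42 = 207970.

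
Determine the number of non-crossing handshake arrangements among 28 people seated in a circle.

2674440

With 28 = 2·14 people, non-crossing handshake pairings are non-crossing perfect matchings on a circle, counted by C_14.
C_14 = 2674440.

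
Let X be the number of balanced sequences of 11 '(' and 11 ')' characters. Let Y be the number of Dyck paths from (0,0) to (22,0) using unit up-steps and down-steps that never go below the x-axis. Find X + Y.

Balanced strings of n pairs of brackets are counted by C_n; here n = 11. So X = C_11 = 58786.
Dyck paths of semilength n (length 2n) are counted by C_n; here n = 11. So Y = C_11 = 58786.
X + Y = 58786 + 58786 = 117572.

117572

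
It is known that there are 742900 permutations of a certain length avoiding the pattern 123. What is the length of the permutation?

Permutations of [n] avoiding a fixed length-3 pattern are counted by C_n. The Catalan number equal to 742900 is C_13.

13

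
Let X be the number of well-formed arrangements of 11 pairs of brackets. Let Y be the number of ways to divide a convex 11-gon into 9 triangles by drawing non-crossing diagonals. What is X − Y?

53924

A balanced arrangement of 11 bracket pairs is a Dyck word of semilength 11, so the count is C_11. So X = C_11 = 58786.
A convex 11-gon is triangulated into 9 triangles, and the number of such triangulations is the Catalan number C_{11−2} = C_9. So Y = C_9 = 4862.
X − Y = 58786 − 4862 = 53924.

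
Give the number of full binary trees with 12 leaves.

58786

Full binary trees with 12 leaves have 12−1 = 11 internal nodes, so there are C_11 of them.
C_11 = C(22,11)/12 = 705432/12 = 58786.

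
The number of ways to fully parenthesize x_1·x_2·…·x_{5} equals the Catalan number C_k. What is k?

Ways to associate a product of 5 factors correspond to binary trees on 5 leaves, so the count is C_4.

4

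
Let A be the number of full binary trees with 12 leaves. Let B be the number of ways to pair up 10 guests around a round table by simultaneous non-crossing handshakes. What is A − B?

58744

Full binary trees with 12 leaves have 12−1 = 11 internal nodes, so there are C_11 of them. So A = C_11 = 58786.
Non-crossing handshake pairings of 2n people are counted by C_n; 10 people gives n = 5. So B = C_5 = 42.
A − B = 58786 − 42 = 58744.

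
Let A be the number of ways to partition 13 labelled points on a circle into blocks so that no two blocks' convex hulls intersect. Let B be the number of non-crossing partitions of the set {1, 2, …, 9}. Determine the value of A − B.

738038

Non-crossing partitions of an n-element set are counted by C_n; here n = 13. So A = C_13 = 742900.
The non-crossing partitions of [9] form a lattice of size C_9. So B = C_9 = 4862.
A − B = 742900 − 4862 = 738038.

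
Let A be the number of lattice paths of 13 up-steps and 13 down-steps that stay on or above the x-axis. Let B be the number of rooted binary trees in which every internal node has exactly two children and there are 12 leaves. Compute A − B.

684114

Dyck paths of semilength n (length 2n) are counted by C_n; here n = 13. So A = C_13 = 742900.
Full binary trees with 12 leaves have 12−1 = 11 internal nodes, so there are C_11 of them. So B = C_11 = 58786.
A − B = 742900 − 58786 = 684114.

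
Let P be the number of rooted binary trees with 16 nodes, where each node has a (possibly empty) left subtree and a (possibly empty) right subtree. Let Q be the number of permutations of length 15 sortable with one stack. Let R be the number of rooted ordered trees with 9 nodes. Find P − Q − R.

25661395

Rooted binary trees with 16 nodes (each child slot possibly empty) number C_16. So P = C_16 = 35357670.
By Knuth's characterisation, the stack-sortable permutations of length 15 are the 231-avoiders, numbering C_15. So Q = C_15 = 9694845.
Rooted ordered (plane) trees on m nodes have m−1 edges and are counted by C_{m−1}; m = 9 gives C_8. So R = C_8 = 1430.
P − Q − R = 35357670 − 9694845 − 1430 = 25661395.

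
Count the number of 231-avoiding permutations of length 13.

742900

For any fixed pattern of length 3, the pattern-avoiding permutations of [13] number C_13.
C_13 = C(26,13)/14 = 10400600/14 = 742900.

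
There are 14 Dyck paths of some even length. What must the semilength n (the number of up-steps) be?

4

Dyck paths of semilength n are counted by C_n, and C_4 = 14.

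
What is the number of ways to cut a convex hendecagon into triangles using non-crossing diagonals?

4862

Triangulations of a convex m-gon are counted by C_{m−2}; with m = 11 this is C_9.
C_9 = 4862.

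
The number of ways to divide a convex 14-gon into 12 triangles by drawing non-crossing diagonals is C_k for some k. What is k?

12

Triangulations of a convex m-gon are counted by C_{m−2}; with m = 14 this is C_12.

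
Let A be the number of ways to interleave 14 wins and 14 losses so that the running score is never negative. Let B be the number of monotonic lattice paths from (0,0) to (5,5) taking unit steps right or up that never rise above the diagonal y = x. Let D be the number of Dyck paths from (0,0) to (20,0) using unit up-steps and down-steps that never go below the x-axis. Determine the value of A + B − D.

Ballot sequences with n votes each where one side never trails are Dyck words, counted by C_n; here n = 14. So A = C_14 = 2674440.
Monotone paths in an n×n grid that stay weakly below the diagonal are counted by C_n; here n = 5. So B = C_5 = 42.
Dyck paths of semilength n (length 2n) are counted by C_n; here n = 10. So D = C_10 = 16796.
A + B − D = 2674440 + 42 − 16796 = 2657686.

2657686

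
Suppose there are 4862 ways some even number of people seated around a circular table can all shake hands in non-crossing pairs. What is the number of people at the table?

18

Non-crossing handshake pairings of 2n people are counted by C_n. The Catalan number equal to 4862 is C_9.
So n = 9, and there are 2n = 18 people.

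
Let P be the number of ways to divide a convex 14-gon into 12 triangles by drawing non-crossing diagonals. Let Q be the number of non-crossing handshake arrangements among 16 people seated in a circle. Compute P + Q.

209442

Triangulations of a convex m-gon are counted by C_{m−2}; with m = 14 this is C_12. So P = C_12 = 208012.
With 16 = 2·8 people, non-crossing handshake pairings are non-crossing perfect matchings on a circle, counted by C_8. So Q = C_8 = 1430.
P + Q = 208012 + 1430 = 209442.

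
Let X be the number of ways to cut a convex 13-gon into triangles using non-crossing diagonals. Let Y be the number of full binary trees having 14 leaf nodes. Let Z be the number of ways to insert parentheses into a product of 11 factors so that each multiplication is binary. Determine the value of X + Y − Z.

Triangulations of a convex m-gon are counted by C_{m−2}; with m = 13 this is C_11. So X = C_11 = 58786.
A full binary tree with L leaves has L−1 internal nodes and is counted by C_{L−1}; L = 14 gives C_13. So Y = C_13 = 742900.
Parenthesizations of m factors correspond to full binary trees with m leaves, counted by C_{m−1}; m = 11 gives C_10. So Z = C_10 = 16796.
X + Y − Z = 58786 + 742900 − 16796 = 784890.

784890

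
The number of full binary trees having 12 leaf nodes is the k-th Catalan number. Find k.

Full binary trees with 12 leaves have 12−1 = 11 internal nodes, so there are C_11 of them.

11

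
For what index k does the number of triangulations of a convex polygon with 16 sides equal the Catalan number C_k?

A convex 16-gon is triangulated into 14 triangles, and the number of such triangulations is the Catalan number C_{16−2} = C_14.

14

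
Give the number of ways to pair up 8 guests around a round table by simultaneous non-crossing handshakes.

Non-crossing handshake pairings of 2n people are counted by C_n; 8 people gives n = 4.
C_4 = C(8,4)/5 = 70/5 = 14.

14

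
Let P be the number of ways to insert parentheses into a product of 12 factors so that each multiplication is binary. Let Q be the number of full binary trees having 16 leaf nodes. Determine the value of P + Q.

Ways to associate a product of 12 factors correspond to binary trees on 12 leaves, so the count is C_11. So P = C_11 = 58786.
A full binary tree with L leaves has L−1 internal nodes and is counted by C_{L−1}; L = 16 gives C_15. So Q = C_15 = 9694845.
P + Q = 58786 + 9694845 = 9753631.

9753631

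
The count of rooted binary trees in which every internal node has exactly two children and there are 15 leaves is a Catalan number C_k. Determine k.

A full binary tree with L leaves has L−1 internal nodes and is counted by C_{L−1}; L = 15 gives C_14.

14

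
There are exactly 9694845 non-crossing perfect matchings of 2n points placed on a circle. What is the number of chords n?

Non-crossing pairings of 2n points on a circle are counted by C_n. The Catalan number equal to 9694845 is C_15.

15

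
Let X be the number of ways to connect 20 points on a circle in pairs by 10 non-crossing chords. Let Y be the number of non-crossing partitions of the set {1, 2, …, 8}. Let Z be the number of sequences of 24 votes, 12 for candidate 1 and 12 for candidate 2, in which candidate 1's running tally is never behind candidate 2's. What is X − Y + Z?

223378

Pairing 20 circle points by 10 non-crossing chords gives C_10 matchings. So X = C_10 = 16796.
The non-crossing partitions of [8] form a lattice of size C_8. So Y = C_8 = 1430.
Reading a vote for the leader as '(' and for the other as ')' turns such a sequence into a balanced string of 12 pairs, so the count is C_12. So Z = C_12 = 208012.
X − Y + Z = 16796 − 1430 + 208012 = 223378.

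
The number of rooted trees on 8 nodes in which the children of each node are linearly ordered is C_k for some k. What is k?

A rooted plane tree on 8 nodes has 7 edges, and such trees are counted by C_7.

7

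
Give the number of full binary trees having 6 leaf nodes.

Full binary trees with 6 leaves have 6−1 = 5 internal nodes, so there are C_5 of them.
C_5 = C(10,5)/6 = 252/6 = 42.

42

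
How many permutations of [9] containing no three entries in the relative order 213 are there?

For any fixed pattern of length 3, the pattern-avoiding permutations of [9] number C_9.
C_9 = C(18,9)/10 = 48620/10 = 4862.

4862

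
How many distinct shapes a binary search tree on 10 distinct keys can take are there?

Rooted binary trees with 10 nodes (each child slot possibly empty) number C_10.
C_10 = 16796.

16796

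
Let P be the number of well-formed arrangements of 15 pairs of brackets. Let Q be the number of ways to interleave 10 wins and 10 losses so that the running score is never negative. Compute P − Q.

9678049

With 15 pairs the number of balanced bracket strings is the Catalan number C_15. So P = C_15 = 9694845.
Ballot sequences with n votes each where one side never trails are Dyck words, counted by C_n; here n = 10. So Q = C_10 = 16796.
P − Q = 9694845 − 16796 = 9678049.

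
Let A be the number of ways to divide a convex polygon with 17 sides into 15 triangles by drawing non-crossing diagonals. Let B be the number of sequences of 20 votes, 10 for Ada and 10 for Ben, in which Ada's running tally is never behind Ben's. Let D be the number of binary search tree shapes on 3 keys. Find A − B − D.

Triangulations of a convex m-gon are counted by C_{m−2}; with m = 17 this is C_15. So A = C_15 = 9694845.
Ballot sequences with n votes each where one side never trails are Dyck words, counted by C_n; here n = 10. So B = C_10 = 16796.
There are C_n binary search tree shapes on n keys; with n = 3 that is C_3. So D = C_3 = 5.
A − B − D = 9694845 − 16796 − 5 = 9678044.

9678044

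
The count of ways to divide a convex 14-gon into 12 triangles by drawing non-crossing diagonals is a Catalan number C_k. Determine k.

The number of triangulations of a 14-gon is the Catalan number C_12 (index = sides − 2).

12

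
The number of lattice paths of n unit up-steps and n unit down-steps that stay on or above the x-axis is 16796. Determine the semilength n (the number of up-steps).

10

Dyck paths of semilength n are counted by C_n; 16796 = C_10.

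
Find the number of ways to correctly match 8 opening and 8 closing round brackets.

With 8 pairs the number of balanced bracket strings is the Catalan number C_8.
C_8 = C_7 · 2(2·7+1)/(7+2) = 429 · 30/9 = 1430.

1430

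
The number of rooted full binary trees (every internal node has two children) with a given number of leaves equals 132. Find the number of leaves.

7

Full binary trees with L leaves are counted by C_{L−1}, and C_6 = 132.
So the index is 6, and the number of leaves is 6 + 1 = 7.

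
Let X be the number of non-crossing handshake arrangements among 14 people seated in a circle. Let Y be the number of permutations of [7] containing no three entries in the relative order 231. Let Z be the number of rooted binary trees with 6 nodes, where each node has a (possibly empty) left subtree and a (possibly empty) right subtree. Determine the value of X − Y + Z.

Non-crossing handshake pairings of 2n people are counted by C_n; 14 people gives n = 7. So X = C_7 = 429.
For any fixed pattern of length 3, the pattern-avoiding permutations of [7] number C_7. So Y = C_7 = 429.
Binary trees (left/right distinguished) on n nodes are counted by C_n; here n = 6. So Z = C_6 = 132.
X − Y + Z = 429 − 429 + 132 = 132.

132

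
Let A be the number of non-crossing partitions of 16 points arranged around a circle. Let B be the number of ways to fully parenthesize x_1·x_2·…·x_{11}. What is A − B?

Non-crossing partitions of an n-element set are counted by C_n; here n = 16. So A = C_16 = 35357670.
Bracketing 11 factors into binary products is counted by C_{11−1} = C_10. So B = C_10 = 16796.
A − B = 35357670 − 16796 = 35340874.

35340874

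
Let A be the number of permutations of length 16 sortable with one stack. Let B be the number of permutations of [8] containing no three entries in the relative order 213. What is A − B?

35356240

By Knuth's characterisation, the stack-sortable permutations of length 16 are the 231-avoiders, numbering C_16. So A = C_16 = 35357670.
For any fixed pattern of length 3, the pattern-avoiding permutations of [8] number C_8. So B = C_8 = 1430.
A − B = 35357670 − 1430 = 35356240.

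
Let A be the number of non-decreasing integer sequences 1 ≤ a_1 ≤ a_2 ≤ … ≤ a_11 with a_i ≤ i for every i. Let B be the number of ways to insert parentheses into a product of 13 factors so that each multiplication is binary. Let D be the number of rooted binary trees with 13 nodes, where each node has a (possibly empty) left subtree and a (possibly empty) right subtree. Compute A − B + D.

Such sub-staircase sequences of length n are counted by C_n; here n = 11. So A = C_11 = 58786.
Parenthesizations of m factors correspond to full binary trees with m leaves, counted by C_{m−1}; m = 13 gives C_12. So B = C_12 = 208012.
Binary trees (left/right distinguished) on n nodes are counted by C_n; here n = 13. So D = C_13 = 742900.
A − B + D = 58786 − 208012 + 742900 = 593674.

593674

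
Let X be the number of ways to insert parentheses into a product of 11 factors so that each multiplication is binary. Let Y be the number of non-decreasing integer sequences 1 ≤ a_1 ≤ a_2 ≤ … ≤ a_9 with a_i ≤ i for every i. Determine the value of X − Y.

11934

Bracketing 11 factors into binary products is counted by C_{11−1} = C_10. So X = C_10 = 16796.
Such sub-staircase sequences of length n are counted by C_n; here n = 9. So Y = C_9 = 4862.
X − Y = 16796 − 4862 = 11934.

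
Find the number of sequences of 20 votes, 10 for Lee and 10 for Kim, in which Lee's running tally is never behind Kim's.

Reading a vote for the leader as '(' and for the other as ')' turns such a sequence into a balanced string of 10 pairs, so the count is C_10.
C_10 = C(20,10)/11 = 184756/11 = 16796.

16796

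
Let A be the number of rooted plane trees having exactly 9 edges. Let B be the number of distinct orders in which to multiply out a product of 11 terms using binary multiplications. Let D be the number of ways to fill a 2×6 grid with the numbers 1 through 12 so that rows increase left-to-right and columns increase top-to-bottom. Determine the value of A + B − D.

A rooted plane tree with 9 edges has 10 nodes, and the count is C_9. So A = C_9 = 4862.
Parenthesizations of m factors correspond to full binary trees with m leaves, counted by C_{m−1}; m = 11 gives C_10. So B = C_10 = 16796.
Standard Young tableaux of shape 2×n are counted by C_n; here n = 6. So D = C_6 = 132.
A + B − D = 4862 + 16796 − 132 = 21526.

21526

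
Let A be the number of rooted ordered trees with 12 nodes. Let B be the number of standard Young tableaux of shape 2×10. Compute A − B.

41990

Rooted ordered (plane) trees on m nodes have m−1 edges and are counted by C_{m−1}; m = 12 gives C_11. So A = C_11 = 58786.
By the hook-length formula (or a Dyck-path bijection), SYT of shape 2×10 number C_10. So B = C_10 = 16796.
A − B = 58786 − 16796 = 41990.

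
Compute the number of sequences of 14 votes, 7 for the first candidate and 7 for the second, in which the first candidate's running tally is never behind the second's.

429

Reading a vote for the leader as '(' and for the other as ')' turns such a sequence into a balanced string of 7 pairs, so the count is C_7.
C_7 = C_6 · 2(2·6+1)/(6+2) = 132 · 26/8 = 429.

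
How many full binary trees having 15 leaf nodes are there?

Full binary trees with 15 leaves have 15−1 = 14 internal nodes, so there are C_14 of them.
C_14 = C(28,14)/15 = 40116600/15 = 2674440.

2674440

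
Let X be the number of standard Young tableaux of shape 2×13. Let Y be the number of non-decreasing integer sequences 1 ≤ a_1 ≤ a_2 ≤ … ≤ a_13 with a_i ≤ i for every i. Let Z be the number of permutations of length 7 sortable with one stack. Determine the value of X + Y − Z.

Standard Young tableaux of shape 2×n are counted by C_n; here n = 13. So X = C_13 = 742900.
Such sub-staircase sequences of length n are counted by C_n; here n = 13. So Y = C_13 = 742900.
Stack-sortable permutations are exactly the 231-avoiding ones, counted by C_n; here n = 7. So Z = C_7 = 429.
X + Y − Z = 742900 + 742900 − 429 = 1485371.

1485371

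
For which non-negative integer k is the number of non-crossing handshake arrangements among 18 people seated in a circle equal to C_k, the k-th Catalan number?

With 18 = 2·9 people, non-crossing handshake pairings are non-crossing perfect matchings on a circle, counted by C_9.

9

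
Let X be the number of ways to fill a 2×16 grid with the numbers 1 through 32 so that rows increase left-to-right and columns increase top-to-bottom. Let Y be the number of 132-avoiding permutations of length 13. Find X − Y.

By the hook-length formula (or a Dyck-path bijection), SYT of shape 2×16 number C_16. So X = C_16 = 35357670.
For any fixed pattern of length 3, the pattern-avoiding permutations of [13] number C_13. So Y = C_13 = 742900.
X − Y = 35357670 − 742900 = 34614770.

34614770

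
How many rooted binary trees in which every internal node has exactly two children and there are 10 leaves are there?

4862

A full binary tree with L leaves has L−1 internal nodes and is counted by C_{L−1}; L = 10 gives C_9.
C_9 = C_8 · 2(2·8+1)/(8+2) = 1430 · 34/10 = 4862.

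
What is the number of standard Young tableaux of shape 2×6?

132

By the hook-length formula (or a Dyck-path bijection), SYT of shape 2×6 number C_6.
C_6 = 132.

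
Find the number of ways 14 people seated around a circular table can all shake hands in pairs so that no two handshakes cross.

With 14 = 2·7 people, non-crossing handshake pairings are non-crossing perfect matchings on a circle, counted by C_7.
C_7 = C(14,7)/8 = 3432/8 = 429.

429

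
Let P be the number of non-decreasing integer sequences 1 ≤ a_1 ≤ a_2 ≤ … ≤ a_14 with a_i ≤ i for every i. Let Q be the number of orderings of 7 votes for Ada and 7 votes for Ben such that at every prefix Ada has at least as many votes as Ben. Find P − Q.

2674011

Such sub-staircase sequences of length n are counted by C_n; here n = 14. So P = C_14 = 2674440.
Reading a vote for the leader as '(' and for the other as ')' turns such a sequence into a balanced string of 7 pairs, so the count is C_7. So Q = C_7 = 429.
P − Q = 2674440 − 429 = 2674011.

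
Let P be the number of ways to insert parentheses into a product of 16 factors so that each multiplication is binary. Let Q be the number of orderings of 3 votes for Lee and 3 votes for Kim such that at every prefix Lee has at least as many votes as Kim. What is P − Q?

Ways to associate a product of 16 factors correspond to binary trees on 16 leaves, so the count is C_15. So P = C_15 = 9694845.
Ballot sequences with n votes each where one side never trails are Dyck words, counted by C_n; here n = 3. So Q = C_3 = 5.
P − Q = 9694845 − 5 = 9694840.

9694840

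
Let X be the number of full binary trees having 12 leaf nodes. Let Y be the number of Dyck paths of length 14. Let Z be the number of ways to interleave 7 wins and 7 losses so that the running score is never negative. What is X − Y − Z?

Full binary trees with 12 leaves have 12−1 = 11 internal nodes, so there are C_11 of them. So X = C_11 = 58786.
Paths of 7 up- and 7 down-steps that never dip below the axis are Dyck paths; their count is C_7. So Y = C_7 = 429.
Reading a vote for the leader as '(' and for the other as ')' turns such a sequence into a balanced string of 7 pairs, so the count is C_7. So Z = C_7 = 429.
X − Y − Z = 58786 − 429 − 429 = 57928.

57928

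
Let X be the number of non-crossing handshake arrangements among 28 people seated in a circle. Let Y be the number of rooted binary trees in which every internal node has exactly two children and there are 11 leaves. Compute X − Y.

With 28 = 2·14 people, non-crossing handshake pairings are non-crossing perfect matchings on a circle, counted by C_14. So X = C_14 = 2674440.
A full binary tree with L leaves has L−1 internal nodes and is counted by C_{L−1}; L = 11 gives C_10. So Y = C_10 = 16796.
X − Y = 2674440 − 16796 = 2657644.

2657644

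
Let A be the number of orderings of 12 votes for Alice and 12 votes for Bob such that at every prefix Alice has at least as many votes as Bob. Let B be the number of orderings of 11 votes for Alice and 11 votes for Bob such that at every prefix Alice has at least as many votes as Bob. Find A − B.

Ballot sequences with n votes each where one side never trails are Dyck words, counted by C_n; here n = 12. So A = C_12 = 208012.
Reading a vote for the leader as '(' and for the other as ')' turns such a sequence into a balanced string of 11 pairs, so the count is C_11. So B = C_11 = 58786.
A − B = 208012 − 58786 = 149226.

149226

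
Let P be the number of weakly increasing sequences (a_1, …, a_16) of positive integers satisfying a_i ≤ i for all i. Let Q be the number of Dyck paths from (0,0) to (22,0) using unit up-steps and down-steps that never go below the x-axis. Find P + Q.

35416456

Such sub-staircase sequences of length n are counted by C_n; here n = 16. So P = C_16 = 35357670.
Dyck paths of semilength n (length 2n) are counted by C_n; here n = 11. So Q = C_11 = 58786.
P + Q = 35357670 + 58786 = 35416456.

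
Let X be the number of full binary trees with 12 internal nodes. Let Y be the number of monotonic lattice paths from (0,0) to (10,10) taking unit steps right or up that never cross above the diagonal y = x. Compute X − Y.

191216

The number of full binary trees on 12 internal nodes is the Catalan number C_12. So X = C_12 = 208012.
Monotone paths in an n×n grid that stay weakly below the diagonal are counted by C_n; here n = 10. So Y = C_10 = 16796.
X − Y = 208012 − 16796 = 191216.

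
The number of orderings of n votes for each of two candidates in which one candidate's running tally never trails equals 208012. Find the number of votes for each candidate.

12

Such ballot sequences with n votes each are counted by C_n; 208012 = C_12.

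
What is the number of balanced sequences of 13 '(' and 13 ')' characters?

A balanced arrangement of 13 bracket pairs is a Dyck word of semilength 13, so the count is C_13.
C_13 = C(26,13)/14 = 10400600/14 = 742900.

742900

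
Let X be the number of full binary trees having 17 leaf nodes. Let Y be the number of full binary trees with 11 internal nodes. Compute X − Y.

A full binary tree with L leaves has L−1 internal nodes and is counted by C_{L−1}; L = 17 gives C_16. So X = C_16 = 35357670.
Full binary trees with n internal nodes are counted by C_n; here n = 11. So Y = C_11 = 58786.
X − Y = 35357670 − 58786 = 35298884.

35298884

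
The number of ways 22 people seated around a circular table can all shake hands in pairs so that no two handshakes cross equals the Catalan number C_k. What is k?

With 22 = 2·11 people, non-crossing handshake pairings are non-crossing perfect matchings on a circle, counted by C_11.

11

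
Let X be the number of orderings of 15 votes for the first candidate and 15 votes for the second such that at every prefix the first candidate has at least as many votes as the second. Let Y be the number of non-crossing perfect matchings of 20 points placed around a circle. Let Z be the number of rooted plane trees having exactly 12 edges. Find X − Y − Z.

9470037

Reading a vote for the leader as '(' and for the other as ')' turns such a sequence into a balanced string of 15 pairs, so the count is C_15. So X = C_15 = 9694845.
Pairing 20 circle points by 10 non-crossing chords gives C_10 matchings. So Y = C_10 = 16796.
Rooted ordered trees with n edges are counted by C_n; here n = 12. So Z = C_12 = 208012.
X − Y − Z = 9694845 − 16796 − 208012 = 9470037.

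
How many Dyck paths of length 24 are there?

208012

Dyck paths of semilength n (length 2n) are counted by C_n; here n = 12.
C_12 = 208012.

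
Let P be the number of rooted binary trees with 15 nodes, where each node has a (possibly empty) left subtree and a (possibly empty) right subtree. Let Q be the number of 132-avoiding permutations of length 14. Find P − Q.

7020405

Binary trees (left/right distinguished) on n nodes are counted by C_n; here n = 15. So P = C_15 = 9694845.
For any fixed pattern of length 3, the pattern-avoiding permutations of [14] number C_14. So Q = C_14 = 2674440.
P − Q = 9694845 − 2674440 = 7020405.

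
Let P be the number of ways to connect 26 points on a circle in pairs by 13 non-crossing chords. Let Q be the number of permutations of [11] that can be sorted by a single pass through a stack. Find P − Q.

684114

Pairing 26 circle points by 13 non-crossing chords gives C_13 matchings. So P = C_13 = 742900.
Stack-sortable permutations are exactly the 231-avoiding ones, counted by C_n; here n = 11. So Q = C_11 = 58786.
P − Q = 742900 − 58786 = 684114.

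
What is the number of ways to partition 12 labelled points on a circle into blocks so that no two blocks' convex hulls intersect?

Non-crossing partitions of an n-element set are counted by C_n; here n = 12.
C_12 = C_11 · 2(2·11+1)/(11+2) = 58786 · 46/13 = 208012.

208012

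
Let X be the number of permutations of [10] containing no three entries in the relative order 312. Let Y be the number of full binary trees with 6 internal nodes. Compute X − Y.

For any fixed pattern of length 3, the pattern-avoiding permutations of [10] number C_10. So X = C_10 = 16796.
The number of full binary trees on 6 internal nodes is the Catalan number C_6. So Y = C_6 = 132.
X − Y = 16796 − 132 = 16664.

16664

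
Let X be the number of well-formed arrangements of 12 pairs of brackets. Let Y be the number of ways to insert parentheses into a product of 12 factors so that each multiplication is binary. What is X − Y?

149226

A balanced arrangement of 12 bracket pairs is a Dyck word of semilength 12, so the count is C_12. So X = C_12 = 208012.
Bracketing 12 factors into binary products is counted by C_{12−1} = C_11. So Y = C_11 = 58786.
X − Y = 208012 − 58786 = 149226.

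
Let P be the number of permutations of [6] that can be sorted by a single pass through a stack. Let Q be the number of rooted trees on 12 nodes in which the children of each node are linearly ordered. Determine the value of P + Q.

58918

Stack-sortable permutations are exactly the 231-avoiding ones, counted by C_n; here n = 6. So P = C_6 = 132.
A rooted plane tree on 12 nodes has 11 edges, and such trees are counted by C_11. So Q = C_11 = 58786.
P + Q = 132 + 58786 = 58918.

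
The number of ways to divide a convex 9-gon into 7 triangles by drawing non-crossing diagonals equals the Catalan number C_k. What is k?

7

A convex 9-gon is triangulated into 7 triangles, and the number of such triangulations is the Catalan number C_{9−2} = C_7.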